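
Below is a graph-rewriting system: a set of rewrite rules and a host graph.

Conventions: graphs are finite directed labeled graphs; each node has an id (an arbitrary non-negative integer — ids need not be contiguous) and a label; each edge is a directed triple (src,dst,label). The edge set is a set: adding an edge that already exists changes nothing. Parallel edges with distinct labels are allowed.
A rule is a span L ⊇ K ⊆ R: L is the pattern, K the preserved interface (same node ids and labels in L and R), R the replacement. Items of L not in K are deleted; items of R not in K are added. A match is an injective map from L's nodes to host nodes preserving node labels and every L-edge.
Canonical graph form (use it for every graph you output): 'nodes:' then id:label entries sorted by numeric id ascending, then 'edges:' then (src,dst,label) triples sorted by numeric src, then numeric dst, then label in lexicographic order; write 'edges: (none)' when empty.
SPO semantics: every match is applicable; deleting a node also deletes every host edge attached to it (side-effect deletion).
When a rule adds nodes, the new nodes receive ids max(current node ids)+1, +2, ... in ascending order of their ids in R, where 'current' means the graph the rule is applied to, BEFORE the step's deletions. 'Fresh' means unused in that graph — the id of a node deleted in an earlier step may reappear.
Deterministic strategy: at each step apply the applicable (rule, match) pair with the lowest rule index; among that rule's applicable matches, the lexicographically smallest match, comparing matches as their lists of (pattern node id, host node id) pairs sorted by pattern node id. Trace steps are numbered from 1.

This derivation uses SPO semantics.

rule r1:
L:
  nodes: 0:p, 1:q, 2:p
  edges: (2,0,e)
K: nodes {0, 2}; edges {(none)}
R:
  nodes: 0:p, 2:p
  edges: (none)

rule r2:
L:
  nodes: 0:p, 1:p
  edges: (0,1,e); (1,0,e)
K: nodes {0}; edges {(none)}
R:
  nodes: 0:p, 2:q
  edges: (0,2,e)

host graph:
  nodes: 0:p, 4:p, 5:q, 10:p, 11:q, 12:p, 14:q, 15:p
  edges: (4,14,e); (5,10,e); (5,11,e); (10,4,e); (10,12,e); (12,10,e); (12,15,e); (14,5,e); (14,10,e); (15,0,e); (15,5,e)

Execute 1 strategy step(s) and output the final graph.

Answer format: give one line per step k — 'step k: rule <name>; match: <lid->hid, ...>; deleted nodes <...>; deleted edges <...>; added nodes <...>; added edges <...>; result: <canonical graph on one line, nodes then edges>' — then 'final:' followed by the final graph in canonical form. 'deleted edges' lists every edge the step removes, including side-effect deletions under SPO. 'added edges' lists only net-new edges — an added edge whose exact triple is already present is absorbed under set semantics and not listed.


step 1: rule r1; match: 0->0, 1->5, 2->15; deleted nodes 5; deleted edges (5,10,e); (5,11,e); (14,5,e); (15,0,e); (15,5,e); added nodes (none); added edges (none); result: nodes: 0:p, 4:p, 10:p, 11:q, 12:p, 14:q, 15:p edges: (4,14,e); (10,4,e); (10,12,e); (12,10,e); (12,15,e); (14,10,e)
final:
nodes: 0:p, 4:p, 10:p, 11:q, 12:p, 14:q, 15:p
edges: (4,14,e); (10,4,e); (10,12,e); (12,10,e); (12,15,e); (14,10,e)


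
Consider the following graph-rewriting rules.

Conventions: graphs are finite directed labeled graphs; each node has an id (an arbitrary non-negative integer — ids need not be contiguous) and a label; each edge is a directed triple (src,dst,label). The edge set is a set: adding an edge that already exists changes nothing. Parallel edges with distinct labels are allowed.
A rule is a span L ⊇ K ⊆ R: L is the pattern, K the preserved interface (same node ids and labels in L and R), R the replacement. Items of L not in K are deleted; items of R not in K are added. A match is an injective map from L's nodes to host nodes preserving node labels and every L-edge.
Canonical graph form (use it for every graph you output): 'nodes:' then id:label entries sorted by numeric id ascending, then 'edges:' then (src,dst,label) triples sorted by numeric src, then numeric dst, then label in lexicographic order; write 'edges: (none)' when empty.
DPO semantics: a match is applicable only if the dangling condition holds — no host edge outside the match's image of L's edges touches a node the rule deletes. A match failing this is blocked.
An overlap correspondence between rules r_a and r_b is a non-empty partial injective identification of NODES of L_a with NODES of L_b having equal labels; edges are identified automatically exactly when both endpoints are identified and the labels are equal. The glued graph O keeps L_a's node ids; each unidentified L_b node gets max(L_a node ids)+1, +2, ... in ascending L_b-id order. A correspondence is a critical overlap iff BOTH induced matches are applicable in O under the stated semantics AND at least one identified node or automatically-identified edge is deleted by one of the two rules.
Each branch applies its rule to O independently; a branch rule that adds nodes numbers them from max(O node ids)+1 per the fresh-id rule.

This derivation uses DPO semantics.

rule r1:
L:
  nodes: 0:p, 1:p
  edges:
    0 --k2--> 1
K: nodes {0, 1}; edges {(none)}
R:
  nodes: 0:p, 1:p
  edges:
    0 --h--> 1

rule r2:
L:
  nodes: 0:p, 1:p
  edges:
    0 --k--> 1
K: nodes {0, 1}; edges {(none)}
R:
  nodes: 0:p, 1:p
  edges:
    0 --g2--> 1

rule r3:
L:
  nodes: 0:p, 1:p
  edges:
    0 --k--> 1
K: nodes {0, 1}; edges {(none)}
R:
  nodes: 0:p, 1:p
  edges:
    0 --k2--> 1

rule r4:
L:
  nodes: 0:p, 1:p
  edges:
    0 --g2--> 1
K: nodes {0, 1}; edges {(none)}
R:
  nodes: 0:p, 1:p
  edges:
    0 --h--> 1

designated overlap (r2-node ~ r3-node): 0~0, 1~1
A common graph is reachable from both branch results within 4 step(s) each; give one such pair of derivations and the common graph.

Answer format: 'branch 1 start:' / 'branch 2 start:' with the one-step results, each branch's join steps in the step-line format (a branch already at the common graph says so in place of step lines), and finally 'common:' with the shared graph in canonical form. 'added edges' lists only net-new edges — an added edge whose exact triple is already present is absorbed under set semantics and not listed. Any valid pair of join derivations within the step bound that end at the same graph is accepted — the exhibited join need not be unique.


branch 1 start:
nodes: 0:p, 1:p
edges: (0,1,g2)
branch 2 start:
nodes: 0:p, 1:p
edges: (0,1,k2)
branch 1 step 1: rule r4; match: 0->0, 1->1; deleted nodes (none); deleted edges (0,1,g2); added nodes (none); added edges (0,1,h); result: nodes: 0:p, 1:p edges: (0,1,h)
branch 2 step 1: rule r1; match: 0->0, 1->1; deleted nodes (none); deleted edges (0,1,k2); added nodes (none); added edges (0,1,h); result: nodes: 0:p, 1:p edges: (0,1,h)
common:
nodes: 0:p, 1:p
edges: (0,1,h)


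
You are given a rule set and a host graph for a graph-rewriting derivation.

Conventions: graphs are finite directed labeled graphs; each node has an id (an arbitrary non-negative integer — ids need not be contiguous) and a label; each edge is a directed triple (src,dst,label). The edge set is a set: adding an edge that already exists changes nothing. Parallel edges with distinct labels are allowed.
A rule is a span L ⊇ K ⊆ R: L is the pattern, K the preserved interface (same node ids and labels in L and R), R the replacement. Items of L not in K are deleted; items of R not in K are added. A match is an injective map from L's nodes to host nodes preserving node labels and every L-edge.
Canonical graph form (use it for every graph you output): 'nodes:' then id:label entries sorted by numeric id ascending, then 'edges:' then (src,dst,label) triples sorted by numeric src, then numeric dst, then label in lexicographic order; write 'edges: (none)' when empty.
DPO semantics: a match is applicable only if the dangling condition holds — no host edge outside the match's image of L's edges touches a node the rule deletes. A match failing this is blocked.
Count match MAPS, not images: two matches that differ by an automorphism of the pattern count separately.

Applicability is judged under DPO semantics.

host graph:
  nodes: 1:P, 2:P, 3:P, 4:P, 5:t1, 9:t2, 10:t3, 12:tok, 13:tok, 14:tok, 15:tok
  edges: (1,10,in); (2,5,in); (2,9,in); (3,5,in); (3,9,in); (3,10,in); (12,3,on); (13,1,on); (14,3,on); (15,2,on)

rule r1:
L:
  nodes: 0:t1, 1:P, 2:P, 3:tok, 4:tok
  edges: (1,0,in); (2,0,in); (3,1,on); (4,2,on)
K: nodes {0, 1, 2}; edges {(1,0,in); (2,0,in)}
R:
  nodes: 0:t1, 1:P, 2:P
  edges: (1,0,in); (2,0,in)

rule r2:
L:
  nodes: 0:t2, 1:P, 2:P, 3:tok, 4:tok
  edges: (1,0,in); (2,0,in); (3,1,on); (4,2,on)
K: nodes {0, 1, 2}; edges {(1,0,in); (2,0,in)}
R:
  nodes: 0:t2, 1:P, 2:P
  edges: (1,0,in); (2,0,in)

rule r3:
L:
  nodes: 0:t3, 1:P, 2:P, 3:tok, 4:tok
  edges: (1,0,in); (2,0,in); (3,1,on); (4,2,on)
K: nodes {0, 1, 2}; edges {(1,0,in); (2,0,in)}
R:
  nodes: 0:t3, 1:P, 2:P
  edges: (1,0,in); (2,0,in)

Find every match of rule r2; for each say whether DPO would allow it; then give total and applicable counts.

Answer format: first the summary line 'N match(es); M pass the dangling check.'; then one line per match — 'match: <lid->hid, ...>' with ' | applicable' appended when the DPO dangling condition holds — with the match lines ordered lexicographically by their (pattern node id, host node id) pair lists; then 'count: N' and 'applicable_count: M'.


4 match(es); 4 pass the dangling check.
match: 0->9, 1->2, 2->3, 3->15, 4->12 | applicable
match: 0->9, 1->2, 2->3, 3->15, 4->14 | applicable
match: 0->9, 1->3, 2->2, 3->12, 4->15 | applicable
match: 0->9, 1->3, 2->2, 3->14, 4->15 | applicable
count: 4
applicable_count: 4


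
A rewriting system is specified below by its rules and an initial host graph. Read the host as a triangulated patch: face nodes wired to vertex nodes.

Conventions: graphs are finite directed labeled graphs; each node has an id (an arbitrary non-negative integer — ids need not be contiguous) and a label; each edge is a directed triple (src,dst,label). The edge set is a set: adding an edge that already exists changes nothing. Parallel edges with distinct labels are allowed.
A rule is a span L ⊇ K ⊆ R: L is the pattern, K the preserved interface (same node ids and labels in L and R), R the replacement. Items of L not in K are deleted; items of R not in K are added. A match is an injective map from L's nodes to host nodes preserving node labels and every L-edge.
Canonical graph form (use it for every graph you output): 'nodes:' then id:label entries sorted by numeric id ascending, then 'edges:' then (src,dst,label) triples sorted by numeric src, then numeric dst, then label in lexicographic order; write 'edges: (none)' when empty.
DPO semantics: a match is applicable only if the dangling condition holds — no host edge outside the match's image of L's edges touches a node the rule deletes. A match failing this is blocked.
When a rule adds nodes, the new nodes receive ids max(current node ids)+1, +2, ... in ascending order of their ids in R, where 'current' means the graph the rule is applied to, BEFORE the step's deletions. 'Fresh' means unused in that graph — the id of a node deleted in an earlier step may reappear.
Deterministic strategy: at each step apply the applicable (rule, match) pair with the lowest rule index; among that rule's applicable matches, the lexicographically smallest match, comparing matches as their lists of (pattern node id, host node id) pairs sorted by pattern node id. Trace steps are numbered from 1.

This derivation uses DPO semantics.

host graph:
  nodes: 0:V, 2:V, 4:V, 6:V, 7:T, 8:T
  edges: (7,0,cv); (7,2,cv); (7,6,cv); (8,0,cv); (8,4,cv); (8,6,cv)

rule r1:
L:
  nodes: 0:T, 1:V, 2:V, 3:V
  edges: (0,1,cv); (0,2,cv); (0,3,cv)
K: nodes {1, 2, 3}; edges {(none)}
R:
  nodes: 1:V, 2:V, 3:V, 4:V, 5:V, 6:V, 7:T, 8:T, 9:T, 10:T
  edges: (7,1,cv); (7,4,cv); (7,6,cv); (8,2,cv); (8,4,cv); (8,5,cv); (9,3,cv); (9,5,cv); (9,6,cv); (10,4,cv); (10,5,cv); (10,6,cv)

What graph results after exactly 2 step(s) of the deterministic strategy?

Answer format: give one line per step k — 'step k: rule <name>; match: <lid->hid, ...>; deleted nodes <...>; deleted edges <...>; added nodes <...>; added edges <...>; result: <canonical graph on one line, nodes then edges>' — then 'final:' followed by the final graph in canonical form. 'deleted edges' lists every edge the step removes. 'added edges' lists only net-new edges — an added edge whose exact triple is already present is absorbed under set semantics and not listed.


step 1: rule r1; match: 0->7, 1->0, 2->2, 3->6; deleted nodes 7; deleted edges (7,0,cv); (7,2,cv); (7,6,cv); added nodes 9, 10, 11, 12, 13, 14, 15; added edges (12,0,cv); (12,9,cv); (12,11,cv); (13,2,cv); (13,9,cv); (13,10,cv); (14,6,cv); (14,10,cv); (14,11,cv); (15,9,cv); (15,10,cv); (15,11,cv); result: nodes: 0:V, 2:V, 4:V, 6:V, 8:T, 9:V, 10:V, 11:V, 12:T, 13:T, 14:T, 15:T edges: (8,0,cv); (8,4,cv); (8,6,cv); (12,0,cv); (12,9,cv); (12,11,cv); (13,2,cv); (13,9,cv); (13,10,cv); (14,6,cv); (14,10,cv); (14,11,cv); (15,9,cv); (15,10,cv); (15,11,cv)
step 2: rule r1; match: 0->8, 1->0, 2->4, 3->6; deleted nodes 8; deleted edges (8,0,cv); (8,4,cv); (8,6,cv); added nodes 16, 17, 18, 19, 20, 21, 22; added edges (19,0,cv); (19,16,cv); (19,18,cv); (20,4,cv); (20,16,cv); (20,17,cv); (21,6,cv); (21,17,cv); (21,18,cv); (22,16,cv); (22,17,cv); (22,18,cv); result: nodes: 0:V, 2:V, 4:V, 6:V, 9:V, 10:V, 11:V, 12:T, 13:T, 14:T, 15:T, 16:V, 17:V, 18:V, 19:T, 20:T, 21:T, 22:T edges: (12,0,cv); (12,9,cv); (12,11,cv); (13,2,cv); (13,9,cv); (13,10,cv); (14,6,cv); (14,10,cv); (14,11,cv); (15,9,cv); (15,10,cv); (15,11,cv); (19,0,cv); (19,16,cv); (19,18,cv); (20,4,cv); (20,16,cv); (20,17,cv); (21,6,cv); (21,17,cv); (21,18,cv); (22,16,cv); (22,17,cv); (22,18,cv)
final:
nodes: 0:V, 2:V, 4:V, 6:V, 9:V, 10:V, 11:V, 12:T, 13:T, 14:T, 15:T, 16:V, 17:V, 18:V, 19:T, 20:T, 21:T, 22:T
edges: (12,0,cv); (12,9,cv); (12,11,cv); (13,2,cv); (13,9,cv); (13,10,cv); (14,6,cv); (14,10,cv); (14,11,cv); (15,9,cv); (15,10,cv); (15,11,cv); (19,0,cv); (19,16,cv); (19,18,cv); (20,4,cv); (20,16,cv); (20,17,cv); (21,6,cv); (21,17,cv); (21,18,cv); (22,16,cv); (22,17,cv); (22,18,cv)


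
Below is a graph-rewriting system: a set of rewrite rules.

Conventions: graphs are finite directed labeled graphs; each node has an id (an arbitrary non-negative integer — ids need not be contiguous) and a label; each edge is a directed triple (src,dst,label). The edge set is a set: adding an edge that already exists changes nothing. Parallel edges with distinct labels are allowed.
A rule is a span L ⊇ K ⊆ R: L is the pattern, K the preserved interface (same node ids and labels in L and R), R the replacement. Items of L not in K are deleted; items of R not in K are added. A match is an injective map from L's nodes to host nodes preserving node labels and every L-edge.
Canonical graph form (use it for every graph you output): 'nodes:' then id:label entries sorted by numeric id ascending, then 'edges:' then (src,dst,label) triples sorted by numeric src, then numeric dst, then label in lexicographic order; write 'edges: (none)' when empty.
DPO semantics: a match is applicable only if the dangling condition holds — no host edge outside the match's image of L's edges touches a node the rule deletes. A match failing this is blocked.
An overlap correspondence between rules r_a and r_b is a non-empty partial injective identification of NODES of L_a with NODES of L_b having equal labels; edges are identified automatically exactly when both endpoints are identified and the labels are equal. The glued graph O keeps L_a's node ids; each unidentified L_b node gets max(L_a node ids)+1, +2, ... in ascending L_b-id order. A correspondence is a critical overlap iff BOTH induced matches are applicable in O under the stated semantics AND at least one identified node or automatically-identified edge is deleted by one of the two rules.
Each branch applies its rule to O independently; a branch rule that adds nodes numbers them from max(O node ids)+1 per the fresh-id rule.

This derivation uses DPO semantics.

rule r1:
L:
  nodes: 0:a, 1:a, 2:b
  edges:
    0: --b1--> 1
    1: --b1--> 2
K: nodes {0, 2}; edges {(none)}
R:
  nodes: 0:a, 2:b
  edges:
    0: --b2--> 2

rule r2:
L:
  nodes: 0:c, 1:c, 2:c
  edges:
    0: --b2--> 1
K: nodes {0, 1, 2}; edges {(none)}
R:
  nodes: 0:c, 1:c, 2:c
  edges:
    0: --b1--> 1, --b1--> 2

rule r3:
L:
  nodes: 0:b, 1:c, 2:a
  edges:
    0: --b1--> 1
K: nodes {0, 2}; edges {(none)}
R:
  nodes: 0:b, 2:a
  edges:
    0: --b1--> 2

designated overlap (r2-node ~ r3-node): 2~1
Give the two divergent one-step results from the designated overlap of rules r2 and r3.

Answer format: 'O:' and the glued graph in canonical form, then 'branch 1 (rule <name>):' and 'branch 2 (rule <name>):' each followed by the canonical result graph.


O:
nodes: 0:c, 1:c, 2:c, 3:b, 4:a
edges: (0,1,b2); (3,2,b1)
branch 1 (rule r2):
nodes: 0:c, 1:c, 2:c, 3:b, 4:a
edges: (0,1,b1); (0,2,b1); (3,2,b1)
branch 2 (rule r3):
nodes: 0:c, 1:c, 3:b, 4:a
edges: (0,1,b2); (3,4,b1)


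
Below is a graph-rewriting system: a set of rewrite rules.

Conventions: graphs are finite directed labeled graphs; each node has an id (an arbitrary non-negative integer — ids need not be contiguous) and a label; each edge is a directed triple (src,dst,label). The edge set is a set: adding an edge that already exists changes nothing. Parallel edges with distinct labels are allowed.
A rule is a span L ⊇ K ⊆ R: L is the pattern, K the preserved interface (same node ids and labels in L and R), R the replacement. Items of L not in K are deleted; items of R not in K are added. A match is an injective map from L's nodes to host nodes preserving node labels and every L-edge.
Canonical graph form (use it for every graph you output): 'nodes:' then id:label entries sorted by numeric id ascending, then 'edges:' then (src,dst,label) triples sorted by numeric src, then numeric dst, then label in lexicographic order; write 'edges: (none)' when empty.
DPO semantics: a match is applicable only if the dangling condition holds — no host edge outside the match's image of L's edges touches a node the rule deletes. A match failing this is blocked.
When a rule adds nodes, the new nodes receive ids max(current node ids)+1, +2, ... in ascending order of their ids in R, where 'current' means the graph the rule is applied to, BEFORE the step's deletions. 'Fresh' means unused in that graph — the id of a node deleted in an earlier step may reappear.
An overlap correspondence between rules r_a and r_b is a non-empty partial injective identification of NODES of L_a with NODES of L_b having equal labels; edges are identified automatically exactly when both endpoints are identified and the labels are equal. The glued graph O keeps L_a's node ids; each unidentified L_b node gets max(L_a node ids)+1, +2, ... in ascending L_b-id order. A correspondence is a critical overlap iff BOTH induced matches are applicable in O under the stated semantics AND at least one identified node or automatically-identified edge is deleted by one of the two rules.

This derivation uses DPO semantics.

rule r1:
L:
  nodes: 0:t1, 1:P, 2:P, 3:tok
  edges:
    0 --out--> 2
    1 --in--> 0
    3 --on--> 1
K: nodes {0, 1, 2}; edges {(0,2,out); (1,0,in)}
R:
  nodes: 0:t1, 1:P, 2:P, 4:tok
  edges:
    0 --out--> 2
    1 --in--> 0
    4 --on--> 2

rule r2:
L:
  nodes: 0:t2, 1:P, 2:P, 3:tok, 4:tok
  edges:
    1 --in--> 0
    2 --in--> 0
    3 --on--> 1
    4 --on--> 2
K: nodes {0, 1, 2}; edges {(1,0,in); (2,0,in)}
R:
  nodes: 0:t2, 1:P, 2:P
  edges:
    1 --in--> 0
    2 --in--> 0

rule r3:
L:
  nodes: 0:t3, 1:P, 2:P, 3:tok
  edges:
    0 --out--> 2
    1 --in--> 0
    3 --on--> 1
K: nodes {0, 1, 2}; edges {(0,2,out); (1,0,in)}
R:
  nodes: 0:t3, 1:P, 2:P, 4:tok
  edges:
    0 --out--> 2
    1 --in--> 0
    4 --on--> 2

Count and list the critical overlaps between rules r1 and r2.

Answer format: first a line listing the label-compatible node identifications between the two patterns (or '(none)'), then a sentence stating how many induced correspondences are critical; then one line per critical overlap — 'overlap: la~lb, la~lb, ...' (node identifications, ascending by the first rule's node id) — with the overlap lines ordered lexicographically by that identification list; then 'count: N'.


label-compatible node identifications between L(r1) and L(r2): 1~1, 1~2, 2~1, 2~2, 3~3, 3~4
4 of the induced correspondences are critical overlaps of r1 and r2.
overlap: 1~1, 2~2, 3~3
overlap: 1~1, 3~3
overlap: 1~2, 2~1, 3~4
overlap: 1~2, 3~4
count: 4


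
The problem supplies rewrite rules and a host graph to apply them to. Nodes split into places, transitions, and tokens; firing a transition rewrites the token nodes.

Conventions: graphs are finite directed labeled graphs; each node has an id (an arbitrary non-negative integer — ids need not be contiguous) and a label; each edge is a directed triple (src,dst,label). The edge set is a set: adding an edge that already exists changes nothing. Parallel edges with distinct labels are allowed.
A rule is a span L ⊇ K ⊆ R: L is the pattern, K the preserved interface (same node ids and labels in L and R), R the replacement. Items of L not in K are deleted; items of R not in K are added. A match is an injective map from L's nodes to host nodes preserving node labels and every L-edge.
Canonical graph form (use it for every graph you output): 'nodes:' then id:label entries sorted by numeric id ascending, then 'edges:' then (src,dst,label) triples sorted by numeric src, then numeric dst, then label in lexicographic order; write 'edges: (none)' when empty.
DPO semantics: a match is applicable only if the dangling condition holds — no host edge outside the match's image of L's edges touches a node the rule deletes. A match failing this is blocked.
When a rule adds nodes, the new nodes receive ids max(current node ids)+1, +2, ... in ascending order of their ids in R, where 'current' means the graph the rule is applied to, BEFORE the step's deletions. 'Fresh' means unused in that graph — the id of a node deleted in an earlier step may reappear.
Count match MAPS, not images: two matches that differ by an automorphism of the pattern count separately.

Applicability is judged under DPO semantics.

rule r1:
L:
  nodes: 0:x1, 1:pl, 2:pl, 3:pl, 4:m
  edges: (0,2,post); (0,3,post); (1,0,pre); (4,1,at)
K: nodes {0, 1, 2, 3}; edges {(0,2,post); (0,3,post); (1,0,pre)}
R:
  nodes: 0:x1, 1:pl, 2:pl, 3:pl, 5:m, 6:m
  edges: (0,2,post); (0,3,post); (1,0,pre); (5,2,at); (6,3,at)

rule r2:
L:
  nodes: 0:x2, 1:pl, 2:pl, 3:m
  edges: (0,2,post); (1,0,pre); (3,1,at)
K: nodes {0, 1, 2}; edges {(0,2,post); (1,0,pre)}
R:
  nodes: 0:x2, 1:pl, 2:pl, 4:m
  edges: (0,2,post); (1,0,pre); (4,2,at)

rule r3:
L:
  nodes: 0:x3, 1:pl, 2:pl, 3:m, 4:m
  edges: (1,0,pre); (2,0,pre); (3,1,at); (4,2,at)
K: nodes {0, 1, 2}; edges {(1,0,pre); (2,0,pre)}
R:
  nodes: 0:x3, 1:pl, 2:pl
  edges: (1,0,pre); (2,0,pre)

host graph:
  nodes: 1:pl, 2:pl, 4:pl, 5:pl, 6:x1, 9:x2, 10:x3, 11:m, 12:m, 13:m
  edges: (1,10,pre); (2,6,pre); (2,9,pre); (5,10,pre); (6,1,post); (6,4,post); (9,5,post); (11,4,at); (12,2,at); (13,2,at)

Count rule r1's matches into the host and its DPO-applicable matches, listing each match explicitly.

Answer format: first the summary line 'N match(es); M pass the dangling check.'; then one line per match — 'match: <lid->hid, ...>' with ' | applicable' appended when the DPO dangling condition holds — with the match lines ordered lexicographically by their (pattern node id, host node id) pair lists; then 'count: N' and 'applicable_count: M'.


4 match(es); 4 pass the dangling check.
match: 0->6, 1->2, 2->1, 3->4, 4->12 | applicable
match: 0->6, 1->2, 2->1, 3->4, 4->13 | applicable
match: 0->6, 1->2, 2->4, 3->1, 4->12 | applicable
match: 0->6, 1->2, 2->4, 3->1, 4->13 | applicable
count: 4
applicable_count: 4


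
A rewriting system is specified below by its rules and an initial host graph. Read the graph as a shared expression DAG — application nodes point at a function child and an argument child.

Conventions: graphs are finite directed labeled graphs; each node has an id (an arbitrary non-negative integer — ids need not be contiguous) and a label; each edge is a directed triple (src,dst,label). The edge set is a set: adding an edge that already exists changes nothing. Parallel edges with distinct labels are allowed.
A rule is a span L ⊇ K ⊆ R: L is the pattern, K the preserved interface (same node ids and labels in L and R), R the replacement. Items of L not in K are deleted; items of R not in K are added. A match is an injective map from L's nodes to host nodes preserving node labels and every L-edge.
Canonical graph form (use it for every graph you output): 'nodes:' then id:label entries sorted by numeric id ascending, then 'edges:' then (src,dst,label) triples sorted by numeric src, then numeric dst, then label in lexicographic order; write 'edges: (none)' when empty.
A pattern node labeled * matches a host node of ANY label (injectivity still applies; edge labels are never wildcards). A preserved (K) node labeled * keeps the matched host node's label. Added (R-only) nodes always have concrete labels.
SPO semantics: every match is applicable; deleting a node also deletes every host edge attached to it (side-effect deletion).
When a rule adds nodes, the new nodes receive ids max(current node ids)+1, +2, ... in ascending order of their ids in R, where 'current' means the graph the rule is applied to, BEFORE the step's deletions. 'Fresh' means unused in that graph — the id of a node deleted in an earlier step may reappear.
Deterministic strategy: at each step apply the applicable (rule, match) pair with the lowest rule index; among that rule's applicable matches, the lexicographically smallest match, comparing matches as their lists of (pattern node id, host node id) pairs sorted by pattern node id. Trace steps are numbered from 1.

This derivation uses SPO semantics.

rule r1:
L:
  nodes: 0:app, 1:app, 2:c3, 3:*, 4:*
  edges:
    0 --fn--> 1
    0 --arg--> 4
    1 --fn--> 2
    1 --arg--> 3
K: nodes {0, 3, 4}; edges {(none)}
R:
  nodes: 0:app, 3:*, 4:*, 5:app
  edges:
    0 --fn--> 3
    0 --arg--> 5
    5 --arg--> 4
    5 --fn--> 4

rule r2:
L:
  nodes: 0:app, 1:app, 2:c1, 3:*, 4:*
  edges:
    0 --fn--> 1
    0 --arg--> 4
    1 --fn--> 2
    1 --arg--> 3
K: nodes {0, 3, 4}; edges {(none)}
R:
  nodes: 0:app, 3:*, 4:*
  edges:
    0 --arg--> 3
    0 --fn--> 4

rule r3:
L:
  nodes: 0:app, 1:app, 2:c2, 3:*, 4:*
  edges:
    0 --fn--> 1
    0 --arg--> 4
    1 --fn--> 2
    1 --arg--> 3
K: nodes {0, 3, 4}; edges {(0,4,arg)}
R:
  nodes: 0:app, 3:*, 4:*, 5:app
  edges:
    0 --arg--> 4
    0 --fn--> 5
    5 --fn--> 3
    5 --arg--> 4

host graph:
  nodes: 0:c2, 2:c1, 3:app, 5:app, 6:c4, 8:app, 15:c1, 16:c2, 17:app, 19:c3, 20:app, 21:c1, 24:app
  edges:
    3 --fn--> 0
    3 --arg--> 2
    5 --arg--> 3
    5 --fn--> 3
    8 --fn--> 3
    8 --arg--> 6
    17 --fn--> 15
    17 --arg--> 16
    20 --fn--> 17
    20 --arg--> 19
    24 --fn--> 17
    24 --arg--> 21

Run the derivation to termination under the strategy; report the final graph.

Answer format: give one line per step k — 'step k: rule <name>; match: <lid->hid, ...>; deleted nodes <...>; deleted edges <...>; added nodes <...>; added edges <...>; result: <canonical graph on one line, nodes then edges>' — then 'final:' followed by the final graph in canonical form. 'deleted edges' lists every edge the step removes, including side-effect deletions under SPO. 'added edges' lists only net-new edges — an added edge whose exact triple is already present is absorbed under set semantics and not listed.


step 1: rule r2; match: 0->20, 1->17, 2->15, 3->16, 4->19; deleted nodes 15, 17; deleted edges (17,15,fn); (17,16,arg); (20,17,fn); (20,19,arg); (24,17,fn); added nodes (none); added edges (20,16,arg); (20,19,fn); result: nodes: 0:c2, 2:c1, 3:app, 5:app, 6:c4, 8:app, 16:c2, 19:c3, 20:app, 21:c1, 24:app edges: (3,0,fn); (3,2,arg); (5,3,arg); (5,3,fn); (8,3,fn); (8,6,arg); (20,16,arg); (20,19,fn); (24,21,arg)
step 2: rule r3; match: 0->8, 1->3, 2->0, 3->2, 4->6; deleted nodes 0, 3; deleted edges (3,0,fn); (3,2,arg); (5,3,arg); (5,3,fn); (8,3,fn); added nodes 25; added edges (8,25,fn); (25,2,fn); (25,6,arg); result: nodes: 2:c1, 5:app, 6:c4, 8:app, 16:c2, 19:c3, 20:app, 21:c1, 24:app, 25:app edges: (8,6,arg); (8,25,fn); (20,16,arg); (20,19,fn); (24,21,arg); (25,2,fn); (25,6,arg)
final:
nodes: 2:c1, 5:app, 6:c4, 8:app, 16:c2, 19:c3, 20:app, 21:c1, 24:app, 25:app
edges: (8,6,arg); (8,25,fn); (20,16,arg); (20,19,fn); (24,21,arg); (25,2,fn); (25,6,arg)


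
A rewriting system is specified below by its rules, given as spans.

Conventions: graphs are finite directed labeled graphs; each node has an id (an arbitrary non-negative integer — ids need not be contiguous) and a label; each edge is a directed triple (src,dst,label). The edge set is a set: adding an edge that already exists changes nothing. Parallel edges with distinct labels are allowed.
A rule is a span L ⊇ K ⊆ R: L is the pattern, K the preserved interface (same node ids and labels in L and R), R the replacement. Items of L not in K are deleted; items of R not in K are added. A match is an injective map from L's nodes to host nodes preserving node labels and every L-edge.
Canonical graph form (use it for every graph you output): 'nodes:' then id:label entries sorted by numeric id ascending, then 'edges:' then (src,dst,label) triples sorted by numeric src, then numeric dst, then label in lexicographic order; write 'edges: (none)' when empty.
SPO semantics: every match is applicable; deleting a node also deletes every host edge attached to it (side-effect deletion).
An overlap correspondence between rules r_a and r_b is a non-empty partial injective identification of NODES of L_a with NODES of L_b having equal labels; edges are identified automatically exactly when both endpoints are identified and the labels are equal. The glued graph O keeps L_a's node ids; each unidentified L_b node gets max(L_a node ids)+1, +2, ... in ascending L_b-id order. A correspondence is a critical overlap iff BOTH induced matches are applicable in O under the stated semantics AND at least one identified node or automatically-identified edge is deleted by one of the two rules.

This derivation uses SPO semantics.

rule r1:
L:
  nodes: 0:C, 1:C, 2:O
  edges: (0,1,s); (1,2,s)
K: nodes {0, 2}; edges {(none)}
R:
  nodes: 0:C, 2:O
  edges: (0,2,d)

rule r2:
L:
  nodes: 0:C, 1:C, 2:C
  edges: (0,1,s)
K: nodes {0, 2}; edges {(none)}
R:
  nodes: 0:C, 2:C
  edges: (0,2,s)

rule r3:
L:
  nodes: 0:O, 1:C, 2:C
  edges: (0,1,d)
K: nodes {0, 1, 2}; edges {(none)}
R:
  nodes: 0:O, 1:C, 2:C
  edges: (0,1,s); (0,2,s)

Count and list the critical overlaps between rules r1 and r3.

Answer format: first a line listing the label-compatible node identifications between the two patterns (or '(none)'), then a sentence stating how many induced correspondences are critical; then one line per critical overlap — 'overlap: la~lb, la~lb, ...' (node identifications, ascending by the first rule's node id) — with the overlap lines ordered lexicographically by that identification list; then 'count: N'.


label-compatible node identifications between L(r1) and L(r3): 0~1, 0~2, 1~1, 1~2, 2~0
8 of the induced correspondences are critical overlaps of r1 and r3.
overlap: 0~1, 1~2
overlap: 0~1, 1~2, 2~0
overlap: 0~2, 1~1
overlap: 0~2, 1~1, 2~0
overlap: 1~1
overlap: 1~1, 2~0
overlap: 1~2
overlap: 1~2, 2~0
count: 8


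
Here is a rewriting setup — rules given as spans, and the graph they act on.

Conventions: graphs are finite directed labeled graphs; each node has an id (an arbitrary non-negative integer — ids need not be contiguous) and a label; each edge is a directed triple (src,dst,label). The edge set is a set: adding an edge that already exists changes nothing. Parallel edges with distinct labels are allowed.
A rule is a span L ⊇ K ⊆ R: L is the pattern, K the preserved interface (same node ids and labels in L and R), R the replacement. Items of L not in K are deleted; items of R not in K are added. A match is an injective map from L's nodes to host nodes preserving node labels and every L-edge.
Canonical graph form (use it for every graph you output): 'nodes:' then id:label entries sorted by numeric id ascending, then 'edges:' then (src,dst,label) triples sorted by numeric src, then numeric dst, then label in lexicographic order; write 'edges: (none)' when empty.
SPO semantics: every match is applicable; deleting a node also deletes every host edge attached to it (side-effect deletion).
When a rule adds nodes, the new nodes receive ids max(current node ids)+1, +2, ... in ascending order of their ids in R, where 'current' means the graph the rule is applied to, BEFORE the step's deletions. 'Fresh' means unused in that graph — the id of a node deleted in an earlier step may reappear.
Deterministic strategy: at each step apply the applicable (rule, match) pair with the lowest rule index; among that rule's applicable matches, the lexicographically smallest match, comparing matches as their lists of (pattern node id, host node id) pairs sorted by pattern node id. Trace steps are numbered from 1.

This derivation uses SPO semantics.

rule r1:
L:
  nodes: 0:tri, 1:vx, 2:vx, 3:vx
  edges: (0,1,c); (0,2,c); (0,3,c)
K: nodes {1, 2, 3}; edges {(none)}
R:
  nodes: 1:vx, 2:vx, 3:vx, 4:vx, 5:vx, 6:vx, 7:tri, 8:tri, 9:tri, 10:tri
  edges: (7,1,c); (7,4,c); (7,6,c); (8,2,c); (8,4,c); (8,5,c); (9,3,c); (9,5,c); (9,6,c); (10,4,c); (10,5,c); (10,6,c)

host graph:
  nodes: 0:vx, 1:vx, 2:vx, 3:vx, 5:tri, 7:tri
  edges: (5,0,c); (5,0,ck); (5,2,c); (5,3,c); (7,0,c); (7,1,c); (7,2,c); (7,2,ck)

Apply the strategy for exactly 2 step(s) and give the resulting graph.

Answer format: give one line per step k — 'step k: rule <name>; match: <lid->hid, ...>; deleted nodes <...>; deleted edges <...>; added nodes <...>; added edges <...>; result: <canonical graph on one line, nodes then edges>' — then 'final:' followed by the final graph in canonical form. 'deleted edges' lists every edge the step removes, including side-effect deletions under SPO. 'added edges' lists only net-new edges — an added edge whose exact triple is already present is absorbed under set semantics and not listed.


step 1: rule r1; match: 0->5, 1->0, 2->2, 3->3; deleted nodes 5; deleted edges (5,0,c); (5,0,ck); (5,2,c); (5,3,c); added nodes 8, 9, 10, 11, 12, 13, 14; added edges (11,0,c); (11,8,c); (11,10,c); (12,2,c); (12,8,c); (12,9,c); (13,3,c); (13,9,c); (13,10,c); (14,8,c); (14,9,c); (14,10,c); result: nodes: 0:vx, 1:vx, 2:vx, 3:vx, 7:tri, 8:vx, 9:vx, 10:vx, 11:tri, 12:tri, 13:tri, 14:tri edges: (7,0,c); (7,1,c); (7,2,c); (7,2,ck); (11,0,c); (11,8,c); (11,10,c); (12,2,c); (12,8,c); (12,9,c); (13,3,c); (13,9,c); (13,10,c); (14,8,c); (14,9,c); (14,10,c)
step 2: rule r1; match: 0->7, 1->0, 2->1, 3->2; deleted nodes 7; deleted edges (7,0,c); (7,1,c); (7,2,c); (7,2,ck); added nodes 15, 16, 17, 18, 19, 20, 21; added edges (18,0,c); (18,15,c); (18,17,c); (19,1,c); (19,15,c); (19,16,c); (20,2,c); (20,16,c); (20,17,c); (21,15,c); (21,16,c); (21,17,c); result: nodes: 0:vx, 1:vx, 2:vx, 3:vx, 8:vx, 9:vx, 10:vx, 11:tri, 12:tri, 13:tri, 14:tri, 15:vx, 16:vx, 17:vx, 18:tri, 19:tri, 20:tri, 21:tri edges: (11,0,c); (11,8,c); (11,10,c); (12,2,c); (12,8,c); (12,9,c); (13,3,c); (13,9,c); (13,10,c); (14,8,c); (14,9,c); (14,10,c); (18,0,c); (18,15,c); (18,17,c); (19,1,c); (19,15,c); (19,16,c); (20,2,c); (20,16,c); (20,17,c); (21,15,c); (21,16,c); (21,17,c)
final:
nodes: 0:vx, 1:vx, 2:vx, 3:vx, 8:vx, 9:vx, 10:vx, 11:tri, 12:tri, 13:tri, 14:tri, 15:vx, 16:vx, 17:vx, 18:tri, 19:tri, 20:tri, 21:tri
edges: (11,0,c); (11,8,c); (11,10,c); (12,2,c); (12,8,c); (12,9,c); (13,3,c); (13,9,c); (13,10,c); (14,8,c); (14,9,c); (14,10,c); (18,0,c); (18,15,c); (18,17,c); (19,1,c); (19,15,c); (19,16,c); (20,2,c); (20,16,c); (20,17,c); (21,15,c); (21,16,c); (21,17,c)


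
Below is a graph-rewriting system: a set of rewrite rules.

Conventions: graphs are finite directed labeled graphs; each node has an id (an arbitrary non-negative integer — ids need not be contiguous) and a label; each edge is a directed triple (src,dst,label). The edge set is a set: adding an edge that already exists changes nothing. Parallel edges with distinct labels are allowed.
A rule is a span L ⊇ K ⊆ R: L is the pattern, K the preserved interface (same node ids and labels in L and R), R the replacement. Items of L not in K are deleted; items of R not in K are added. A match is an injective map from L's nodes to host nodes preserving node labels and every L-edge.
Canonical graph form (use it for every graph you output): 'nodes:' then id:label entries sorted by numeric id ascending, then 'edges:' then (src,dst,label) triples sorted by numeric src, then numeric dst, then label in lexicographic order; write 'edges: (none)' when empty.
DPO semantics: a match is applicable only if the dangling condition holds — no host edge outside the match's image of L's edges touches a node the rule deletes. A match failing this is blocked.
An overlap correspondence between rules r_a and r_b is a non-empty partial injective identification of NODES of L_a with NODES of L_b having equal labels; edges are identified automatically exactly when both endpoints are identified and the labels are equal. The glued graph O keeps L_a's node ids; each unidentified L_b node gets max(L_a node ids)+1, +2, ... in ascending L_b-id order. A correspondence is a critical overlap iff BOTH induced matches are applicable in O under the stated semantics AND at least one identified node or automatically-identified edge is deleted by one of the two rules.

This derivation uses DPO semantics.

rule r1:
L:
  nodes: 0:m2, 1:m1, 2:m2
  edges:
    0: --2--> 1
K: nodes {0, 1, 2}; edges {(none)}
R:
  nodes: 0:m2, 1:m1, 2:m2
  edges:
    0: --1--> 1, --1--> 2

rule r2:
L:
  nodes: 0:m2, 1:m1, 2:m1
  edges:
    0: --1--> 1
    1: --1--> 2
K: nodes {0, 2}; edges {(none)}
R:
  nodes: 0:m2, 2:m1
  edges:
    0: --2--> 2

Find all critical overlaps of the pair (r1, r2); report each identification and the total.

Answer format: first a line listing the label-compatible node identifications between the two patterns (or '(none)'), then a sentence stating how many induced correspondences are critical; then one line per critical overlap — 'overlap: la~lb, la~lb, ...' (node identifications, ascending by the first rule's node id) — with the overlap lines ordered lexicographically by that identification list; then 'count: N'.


label-compatible node identifications between L(r1) and L(r2): 0~0, 1~1, 1~2, 2~0
0 of the induced correspondences are critical overlaps of r1 and r2.
count: 0


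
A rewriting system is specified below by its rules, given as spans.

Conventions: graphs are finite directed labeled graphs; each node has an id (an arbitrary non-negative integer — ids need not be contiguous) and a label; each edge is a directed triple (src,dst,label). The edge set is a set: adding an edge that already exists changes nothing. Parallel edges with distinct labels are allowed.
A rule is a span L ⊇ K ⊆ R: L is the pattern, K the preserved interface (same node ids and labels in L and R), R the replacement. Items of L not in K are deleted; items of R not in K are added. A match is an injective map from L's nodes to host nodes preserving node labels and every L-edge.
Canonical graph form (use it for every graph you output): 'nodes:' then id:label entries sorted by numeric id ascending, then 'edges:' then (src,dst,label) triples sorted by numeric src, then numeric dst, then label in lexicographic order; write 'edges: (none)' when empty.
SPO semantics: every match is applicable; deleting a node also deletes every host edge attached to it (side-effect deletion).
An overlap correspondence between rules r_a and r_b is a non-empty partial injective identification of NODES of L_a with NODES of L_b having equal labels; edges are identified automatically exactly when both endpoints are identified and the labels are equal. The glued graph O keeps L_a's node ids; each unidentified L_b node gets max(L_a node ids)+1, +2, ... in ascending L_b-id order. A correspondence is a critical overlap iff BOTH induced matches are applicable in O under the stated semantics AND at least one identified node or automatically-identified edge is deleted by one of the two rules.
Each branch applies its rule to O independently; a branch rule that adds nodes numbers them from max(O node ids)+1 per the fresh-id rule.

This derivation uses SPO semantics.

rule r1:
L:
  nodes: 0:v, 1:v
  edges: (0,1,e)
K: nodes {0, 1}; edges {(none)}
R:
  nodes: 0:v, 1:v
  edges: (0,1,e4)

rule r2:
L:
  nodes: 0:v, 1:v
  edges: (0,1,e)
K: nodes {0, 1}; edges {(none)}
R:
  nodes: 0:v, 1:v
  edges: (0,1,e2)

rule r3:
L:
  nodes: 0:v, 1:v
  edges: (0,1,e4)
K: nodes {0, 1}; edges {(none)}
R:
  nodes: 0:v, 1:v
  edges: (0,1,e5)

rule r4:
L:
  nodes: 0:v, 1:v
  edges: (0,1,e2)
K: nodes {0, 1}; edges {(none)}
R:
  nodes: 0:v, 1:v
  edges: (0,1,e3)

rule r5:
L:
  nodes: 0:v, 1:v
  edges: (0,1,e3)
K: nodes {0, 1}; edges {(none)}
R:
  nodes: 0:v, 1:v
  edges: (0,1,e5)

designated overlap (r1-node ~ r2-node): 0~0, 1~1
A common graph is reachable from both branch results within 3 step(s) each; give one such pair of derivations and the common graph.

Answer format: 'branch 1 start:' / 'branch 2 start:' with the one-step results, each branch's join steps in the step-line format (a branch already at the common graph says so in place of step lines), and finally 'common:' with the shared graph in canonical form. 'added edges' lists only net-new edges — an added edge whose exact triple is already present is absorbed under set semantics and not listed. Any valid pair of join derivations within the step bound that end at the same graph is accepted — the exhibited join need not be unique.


branch 1 start:
nodes: 0:v, 1:v
edges: (0,1,e4)
branch 2 start:
nodes: 0:v, 1:v
edges: (0,1,e2)
branch 1 step 1: rule r3; match: 0->0, 1->1; deleted nodes (none); deleted edges (0,1,e4); added nodes (none); added edges (0,1,e5); result: nodes: 0:v, 1:v edges: (0,1,e5)
branch 2 step 1: rule r4; match: 0->0, 1->1; deleted nodes (none); deleted edges (0,1,e2); added nodes (none); added edges (0,1,e3); result: nodes: 0:v, 1:v edges: (0,1,e3)
branch 2 step 2: rule r5; match: 0->0, 1->1; deleted nodes (none); deleted edges (0,1,e3); added nodes (none); added edges (0,1,e5); result: nodes: 0:v, 1:v edges: (0,1,e5)
common:
nodes: 0:v, 1:v
edges: (0,1,e5)
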